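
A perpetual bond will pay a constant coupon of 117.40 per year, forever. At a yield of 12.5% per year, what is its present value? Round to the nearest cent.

939.20

Level perpetuity: PV = C / r = 117.40 / 0.125 = 939.20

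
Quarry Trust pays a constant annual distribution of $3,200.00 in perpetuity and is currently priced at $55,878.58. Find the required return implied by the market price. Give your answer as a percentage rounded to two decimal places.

P = C/r ⇒ r = C/P = $3,200.00/$55,878.58 = 0.057267

5.73%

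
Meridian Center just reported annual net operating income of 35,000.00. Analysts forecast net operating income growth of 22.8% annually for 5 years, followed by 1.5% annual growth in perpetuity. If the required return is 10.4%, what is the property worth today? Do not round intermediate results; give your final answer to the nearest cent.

923234.39

D_1 = 42980.00000
D_2 = 52779.44000
D_3 = 64813.15232
D_4 = 79590.55105
D_5 = 97737.19669
Terminal value at year 5: TV = D_5×(1+g_2)/(r−g_2) = 99203.25464/0.089 = 1114643.31054
P_0 = D_1/(1+r)^1 + D_2/(1+r)^2 + D_3/(1+r)^3 + D_4/(1+r)^4 + D_5/(1+r)^5 + TV/(1+r)^5
    = 38931.15942 + 43303.86211 + 48167.70169 + 53577.84210 + 59595.64321 + 679658.17814 = 923234.38667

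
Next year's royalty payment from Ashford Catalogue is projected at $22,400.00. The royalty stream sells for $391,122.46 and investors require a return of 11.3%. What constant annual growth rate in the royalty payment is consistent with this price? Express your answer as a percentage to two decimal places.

5.57%

P = D₁/(r−g) ⇒ g = r − D₁/P = 0.113 − $22,400.00/$391,122.46 = 0.055729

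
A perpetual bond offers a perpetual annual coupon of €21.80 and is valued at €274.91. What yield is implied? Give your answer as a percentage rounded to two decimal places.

7.93%

P = C/r ⇒ r = C/P = €21.80/€274.91 = 0.079299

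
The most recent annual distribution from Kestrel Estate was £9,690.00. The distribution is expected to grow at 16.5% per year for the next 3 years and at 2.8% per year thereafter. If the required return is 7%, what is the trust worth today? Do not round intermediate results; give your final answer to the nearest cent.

D_1 = 11288.85000
D_2 = 13151.51025
D_3 = 15321.50944
Terminal value at year 3: TV = D_3×(1+g_2)/(r−g_2) = 15750.51171/0.042 = 375012.18347
P_0 = D_1/(1+r)^1 + D_2/(1+r)^2 + D_3/(1+r)^3 + TV/(1+r)^3
    = 10550.32710 + 11487.03839 + 12506.91563 + 306121.64917 = 340665.93029

£340665.93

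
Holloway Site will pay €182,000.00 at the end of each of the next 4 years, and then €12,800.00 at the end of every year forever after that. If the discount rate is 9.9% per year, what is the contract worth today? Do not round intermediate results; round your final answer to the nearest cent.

PV of 4-year annuity: €182,000.00 × [1 − (1+0.099)^−4] / 0.099 = 578166.57765
Perpetuity value at year 4: €12,800.00 / 0.099 = 129292.92929
PV of perpetuity: 129292.92929 / (1+0.099)^4 = 88630.66449
Total PV = 578166.57765 + 88630.66449 = 666797.24214

€666797.24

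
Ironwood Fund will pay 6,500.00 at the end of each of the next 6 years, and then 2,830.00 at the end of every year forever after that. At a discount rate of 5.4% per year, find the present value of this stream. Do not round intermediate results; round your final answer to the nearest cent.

70799.26

PV of 6-year annuity: 6,500.00 × [1 − (1+0.054)^−6] / 0.054 = 32574.12743
Perpetuity value at year 6: 2,830.00 / 0.054 = 52407.40741
PV of perpetuity: 52407.40741 / (1+0.054)^6 = 38225.13346
Total PV = 32574.12743 + 38225.13346 = 70799.26090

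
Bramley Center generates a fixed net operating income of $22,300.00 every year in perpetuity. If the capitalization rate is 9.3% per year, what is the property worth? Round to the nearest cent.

Level perpetuity: PV = C / r = $22,300.00 / 0.093 = $239,784.95

$239784.95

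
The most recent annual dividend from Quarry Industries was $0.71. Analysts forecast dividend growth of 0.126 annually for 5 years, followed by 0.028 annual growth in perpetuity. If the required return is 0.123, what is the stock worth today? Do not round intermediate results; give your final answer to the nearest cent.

$11.36

D_1 = 0.79946
D_2 = 0.90019
D_3 = 1.01362
D_4 = 1.14133
D_5 = 1.28514
Terminal value at year 5: TV = D_5×(1+g_2)/(r−g_2) = 1.32112/0.095 = 13.90656
P_0 = D_1/(1+r)^1 + D_2/(1+r)^2 + D_3/(1+r)^3 + D_4/(1+r)^4 + D_5/(1+r)^5 + TV/(1+r)^5
    = 0.71190 + 0.71380 + 0.71571 + 0.71762 + 0.71953 + 7.78612 = 11.36467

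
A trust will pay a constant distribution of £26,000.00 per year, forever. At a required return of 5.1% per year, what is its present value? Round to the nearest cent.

£509803.92

Level perpetuity: PV = C / r = £26,000.00 / 0.051 = £509,803.92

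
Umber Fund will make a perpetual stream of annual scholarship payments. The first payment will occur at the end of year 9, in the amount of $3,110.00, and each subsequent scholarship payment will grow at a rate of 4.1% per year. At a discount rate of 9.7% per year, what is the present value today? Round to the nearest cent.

Value at end of year 8: C₁ / (r − g) = $3,110.00 / (0.097 − 0.041) = $55,535.7143
Discount to today: PV = $55,535.7143 / (1 + 0.097)^8 = $55,535.7143 / 2.097264 = $26,480.08

$26480.08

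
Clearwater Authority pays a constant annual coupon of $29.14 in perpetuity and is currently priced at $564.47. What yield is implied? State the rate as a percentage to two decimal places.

5.16%

P = C/r ⇒ r = C/P = $29.14/$564.47 = 0.051624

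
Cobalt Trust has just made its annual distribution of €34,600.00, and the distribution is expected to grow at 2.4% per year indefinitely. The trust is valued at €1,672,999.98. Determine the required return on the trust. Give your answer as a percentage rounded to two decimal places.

4.52%

D₁ = €34,600.00 × 1.024 = €35,430.4000
P = D₁/(r − g) ⇒ r = D₁/P + g = €35,430.4000/€1,672,999.98 + 0.024 = 0.021178 + 0.024 = 0.045178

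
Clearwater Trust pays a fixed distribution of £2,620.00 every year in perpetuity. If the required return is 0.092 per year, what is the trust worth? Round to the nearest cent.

Level perpetuity: PV = C / r = £2,620.00 / 0.092 = £28,478.26

£28478.26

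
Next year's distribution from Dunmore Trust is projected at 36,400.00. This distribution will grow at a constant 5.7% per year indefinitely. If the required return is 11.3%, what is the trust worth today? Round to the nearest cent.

650000.00

Growing perpetuity: P = D₁ / (r − g) = 36,400.0000 / (0.113 − 0.057) = 650,000.00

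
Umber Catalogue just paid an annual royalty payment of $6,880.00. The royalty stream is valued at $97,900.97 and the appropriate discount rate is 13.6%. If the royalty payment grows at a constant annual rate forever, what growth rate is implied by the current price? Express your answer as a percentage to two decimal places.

6.14%

P = D₀(1+g)/(r−g) ⇒ P(r−g) = D₀(1+g) ⇒ g(P+D₀) = P·r − D₀
g = (P·r − D₀)/(P + D₀) = ($97,900.97×0.136 − $6,880.00) / ($97,900.97 + $6,880.00) = 0.061409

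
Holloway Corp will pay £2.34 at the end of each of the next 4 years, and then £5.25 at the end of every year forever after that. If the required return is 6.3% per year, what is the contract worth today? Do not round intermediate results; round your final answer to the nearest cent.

PV of 4-year annuity: £2.34 × [1 − (1+0.063)^−4] / 0.063 = 8.05296
Perpetuity value at year 4: £5.25 / 0.063 = 83.33333
PV of perpetuity: 83.33333 / (1+0.063)^4 = 65.26580
Total PV = 8.05296 + 65.26580 = 73.31876

£73.32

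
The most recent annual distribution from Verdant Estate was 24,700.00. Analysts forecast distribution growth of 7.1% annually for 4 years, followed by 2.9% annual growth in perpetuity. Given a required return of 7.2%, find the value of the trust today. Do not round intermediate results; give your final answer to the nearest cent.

D_1 = 26453.70000
D_2 = 28331.91270
D_3 = 30343.47850
D_4 = 32497.86548
Terminal value at year 4: TV = D_4×(1+g_2)/(r−g_2) = 33440.30357/0.043 = 777681.47847
P_0 = D_1/(1+r)^1 + D_2/(1+r)^2 + D_3/(1+r)^3 + D_4/(1+r)^4 + TV/(1+r)^4
    = 24676.95896 + 24653.93940 + 24630.94133 + 24607.96470 + 588874.31810 = 687444.12248

687444.12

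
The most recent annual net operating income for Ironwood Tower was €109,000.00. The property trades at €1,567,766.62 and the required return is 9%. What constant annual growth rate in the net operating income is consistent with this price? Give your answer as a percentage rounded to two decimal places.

1.91%

P = D₀(1+g)/(r−g) ⇒ P(r−g) = D₀(1+g) ⇒ g(P+D₀) = P·r − D₀
g = (P·r − D₀)/(P + D₀) = (€1,567,766.62×0.09 − €109,000.00) / (€1,567,766.62 + €109,000.00) = 0.019143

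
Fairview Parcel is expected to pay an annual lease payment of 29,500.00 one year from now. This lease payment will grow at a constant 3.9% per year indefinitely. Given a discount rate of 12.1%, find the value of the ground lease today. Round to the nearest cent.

Growing perpetuity: P = D₁ / (r − g) = 29,500.0000 / (0.121 − 0.039) = 359,756.10

359756.10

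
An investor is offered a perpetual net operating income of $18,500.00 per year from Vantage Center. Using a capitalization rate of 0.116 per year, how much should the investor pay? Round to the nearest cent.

$159482.76

Level perpetuity: PV = C / r = $18,500.00 / 0.116 = $159,482.76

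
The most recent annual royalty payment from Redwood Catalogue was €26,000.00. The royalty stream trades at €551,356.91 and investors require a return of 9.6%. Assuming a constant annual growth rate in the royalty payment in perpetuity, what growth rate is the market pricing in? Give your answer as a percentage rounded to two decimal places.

4.66%

P = D₀(1+g)/(r−g) ⇒ P(r−g) = D₀(1+g) ⇒ g(P+D₀) = P·r − D₀
g = (P·r − D₀)/(P + D₀) = (€551,356.91×0.096 − €26,000.00) / (€551,356.91 + €26,000.00) = 0.046644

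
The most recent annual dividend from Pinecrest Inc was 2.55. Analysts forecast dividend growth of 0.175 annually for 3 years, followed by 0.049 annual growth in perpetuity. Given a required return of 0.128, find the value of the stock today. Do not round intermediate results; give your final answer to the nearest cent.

46.58

D_1 = 2.99625
D_2 = 3.52059
D_3 = 4.13670
Terminal value at year 3: TV = D_3×(1+g_2)/(r−g_2) = 4.33940/0.079 = 54.92906
P_0 = D_1/(1+r)^1 + D_2/(1+r)^2 + D_3/(1+r)^3 + TV/(1+r)^3
    = 2.65625 + 2.76693 + 2.88222 + 38.27145 = 46.57684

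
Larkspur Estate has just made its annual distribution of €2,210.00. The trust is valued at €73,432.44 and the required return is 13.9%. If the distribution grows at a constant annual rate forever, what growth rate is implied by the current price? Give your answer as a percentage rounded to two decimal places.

10.57%

P = D₀(1+g)/(r−g) ⇒ P(r−g) = D₀(1+g) ⇒ g(P+D₀) = P·r − D₀
g = (P·r − D₀)/(P + D₀) = (€73,432.44×0.139 − €2,210.00) / (€73,432.44 + €2,210.00) = 0.105723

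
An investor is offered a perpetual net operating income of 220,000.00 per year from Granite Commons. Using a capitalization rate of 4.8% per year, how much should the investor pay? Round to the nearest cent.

4583333.33

Level perpetuity: PV = C / r = 220,000.00 / 0.048 = 4,583,333.33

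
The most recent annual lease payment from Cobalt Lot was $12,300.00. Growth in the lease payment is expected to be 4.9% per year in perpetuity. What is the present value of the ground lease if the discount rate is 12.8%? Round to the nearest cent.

$163325.32

D₁ = D₀ × (1 + g) = $12,300.00 × 1.049 = $12,902.7000
Growing perpetuity: P = D₁ / (r − g) = $12,902.7000 / (0.128 − 0.049) = $163,325.32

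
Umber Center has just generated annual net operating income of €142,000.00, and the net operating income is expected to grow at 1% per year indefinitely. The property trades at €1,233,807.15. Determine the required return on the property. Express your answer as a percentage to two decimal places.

12.62%

D₁ = €142,000.00 × 1.01 = €143,420.0000
P = D₁/(r − g) ⇒ r = D₁/P + g = €143,420.0000/€1,233,807.15 + 0.01 = 0.116242 + 0.01 = 0.126242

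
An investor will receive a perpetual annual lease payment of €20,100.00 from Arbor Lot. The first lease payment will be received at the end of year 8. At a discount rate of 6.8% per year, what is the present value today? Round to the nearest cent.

Value at end of year 7: C / r = €20,100.00 / 0.068 = €295,588.2353
Discount to today: PV = €295,588.2353 / (1 + 0.068)^7 = €295,588.2353 / 1.584889 = €186,504.10

€186504.10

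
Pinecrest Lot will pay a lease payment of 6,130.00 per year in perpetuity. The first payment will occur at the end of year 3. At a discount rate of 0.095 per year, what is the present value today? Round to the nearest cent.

Value at end of year 2: C / r = 6,130.00 / 0.095 = 64,526.3158
Discount to today: PV = 64,526.3158 / (1 + 0.095)^2 = 64,526.3158 / 1.199025 = 53,815.66

53815.66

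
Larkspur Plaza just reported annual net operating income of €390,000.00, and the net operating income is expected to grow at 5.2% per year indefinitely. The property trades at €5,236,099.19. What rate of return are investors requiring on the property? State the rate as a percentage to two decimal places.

13.04%

D₁ = €390,000.00 × 1.052 = €410,280.0000
P = D₁/(r − g) ⇒ r = D₁/P + g = €410,280.0000/€5,236,099.19 + 0.052 = 0.078356 + 0.052 = 0.130356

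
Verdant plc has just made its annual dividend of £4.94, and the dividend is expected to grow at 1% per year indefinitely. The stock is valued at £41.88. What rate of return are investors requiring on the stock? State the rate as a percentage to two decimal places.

D₁ = £4.94 × 1.01 = £4.9894
P = D₁/(r − g) ⇒ r = D₁/P + g = £4.9894/£41.88 + 0.01 = 0.119136 + 0.01 = 0.129136

12.91%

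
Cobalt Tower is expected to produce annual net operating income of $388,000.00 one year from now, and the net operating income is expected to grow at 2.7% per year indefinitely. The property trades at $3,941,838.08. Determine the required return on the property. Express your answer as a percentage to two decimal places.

12.54%

P = D₁/(r − g) ⇒ r = D₁/P + g = $388,000.0000/$3,941,838.08 + 0.027 = 0.098431 + 0.027 = 0.125431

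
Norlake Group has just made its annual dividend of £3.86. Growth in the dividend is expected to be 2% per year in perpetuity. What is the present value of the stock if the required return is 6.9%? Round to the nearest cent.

D₁ = D₀ × (1 + g) = £3.86 × 1.02 = £3.9372
Growing perpetuity: P = D₁ / (r − g) = £3.9372 / (0.069 − 0.02) = £80.35

£80.35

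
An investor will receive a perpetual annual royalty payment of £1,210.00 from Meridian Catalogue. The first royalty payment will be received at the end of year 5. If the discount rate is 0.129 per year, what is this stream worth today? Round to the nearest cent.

Value at end of year 4: C / r = £1,210.00 / 0.129 = £9,379.8450
Discount to today: PV = £9,379.8450 / (1 + 0.129)^4 = £9,379.8450 / 1.624710 = £5,773.24

£5773.24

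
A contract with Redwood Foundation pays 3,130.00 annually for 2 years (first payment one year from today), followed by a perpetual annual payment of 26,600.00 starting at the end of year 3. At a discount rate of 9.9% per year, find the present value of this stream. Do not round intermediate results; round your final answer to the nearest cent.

227899.08

PV of 2-year annuity: 3,130.00 × [1 − (1+0.099)^−2] / 0.099 = 5439.53019
Perpetuity value at year 2: 26,600.00 / 0.099 = 268686.86869
PV of perpetuity: 268686.86869 / (1+0.099)^2 = 222459.55144
Total PV = 5439.53019 + 222459.55144 = 227899.08163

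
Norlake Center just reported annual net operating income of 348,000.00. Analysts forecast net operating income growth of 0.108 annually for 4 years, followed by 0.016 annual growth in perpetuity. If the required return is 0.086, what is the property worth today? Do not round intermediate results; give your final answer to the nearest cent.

6936803.84

D_1 = 385584.00000
D_2 = 427227.07200
D_3 = 473367.59578
D_4 = 524491.29612
Terminal value at year 4: TV = D_4×(1+g_2)/(r−g_2) = 532883.15686/0.07 = 7612616.52654
P_0 = D_1/(1+r)^1 + D_2/(1+r)^2 + D_3/(1+r)^3 + D_4/(1+r)^4 + TV/(1+r)^4
    = 355049.72376 + 362242.25960 + 369580.50058 + 377067.39839 + 5472863.95371 = 6936803.83603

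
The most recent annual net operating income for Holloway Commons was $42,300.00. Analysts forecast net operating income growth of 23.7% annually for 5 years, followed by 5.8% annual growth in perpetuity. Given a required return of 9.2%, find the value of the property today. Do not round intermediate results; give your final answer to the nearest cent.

$2767408.64

D_1 = 52325.10000
D_2 = 64726.14870
D_3 = 80066.24594
D_4 = 99041.94623
D_5 = 122514.88749
Terminal value at year 5: TV = D_5×(1+g_2)/(r−g_2) = 129620.75096/0.034 = 3812375.02826
P_0 = D_1/(1+r)^1 + D_2/(1+r)^2 + D_3/(1+r)^3 + D_4/(1+r)^4 + D_5/(1+r)^5 + TV/(1+r)^5
    = 47916.75824 + 54279.33145 + 61486.75184 + 69651.20149 + 78899.75846 + 2455174.83675 = 2767408.63823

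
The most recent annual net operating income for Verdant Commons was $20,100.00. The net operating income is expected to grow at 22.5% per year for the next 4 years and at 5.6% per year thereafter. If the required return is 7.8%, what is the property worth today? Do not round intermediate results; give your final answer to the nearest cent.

$1720625.33

D_1 = 24622.50000
D_2 = 30162.56250
D_3 = 36949.13906
D_4 = 45262.69535
Terminal value at year 4: TV = D_4×(1+g_2)/(r−g_2) = 47797.40629/0.022 = 2172609.37688
P_0 = D_1/(1+r)^1 + D_2/(1+r)^2 + D_3/(1+r)^3 + D_4/(1+r)^4 + TV/(1+r)^4
    = 22840.90909 + 25955.57851 + 29494.97558 + 33517.01771 + 1608816.84994 = 1720625.33083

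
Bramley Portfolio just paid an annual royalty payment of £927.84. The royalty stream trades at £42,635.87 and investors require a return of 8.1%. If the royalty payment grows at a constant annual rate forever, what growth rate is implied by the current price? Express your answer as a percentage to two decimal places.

5.80%

P = D₀(1+g)/(r−g) ⇒ P(r−g) = D₀(1+g) ⇒ g(P+D₀) = P·r − D₀
g = (P·r − D₀)/(P + D₀) = (£42,635.87×0.081 − £927.84) / (£42,635.87 + £927.84) = 0.057976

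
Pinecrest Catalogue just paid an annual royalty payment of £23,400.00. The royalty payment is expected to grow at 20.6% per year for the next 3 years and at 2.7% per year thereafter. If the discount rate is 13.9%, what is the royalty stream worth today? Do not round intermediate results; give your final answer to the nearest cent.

D_1 = 28220.40000
D_2 = 34033.80240
D_3 = 41044.76569
Terminal value at year 3: TV = D_3×(1+g_2)/(r−g_2) = 42152.97437/0.112 = 376365.84257
P_0 = D_1/(1+r)^1 + D_2/(1+r)^2 + D_3/(1+r)^3 + TV/(1+r)^3
    = 24776.47059 + 26233.91003 + 27777.08121 + 254705.91434 = 333493.37617

£333493.38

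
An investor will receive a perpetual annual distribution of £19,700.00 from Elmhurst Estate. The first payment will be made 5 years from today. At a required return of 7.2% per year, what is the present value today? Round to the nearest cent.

£207183.22

Value at end of year 4: C / r = £19,700.00 / 0.072 = £273,611.1111
Discount to today: PV = £273,611.1111 / (1 + 0.072)^4 = £273,611.1111 / 1.320624 = £207,183.22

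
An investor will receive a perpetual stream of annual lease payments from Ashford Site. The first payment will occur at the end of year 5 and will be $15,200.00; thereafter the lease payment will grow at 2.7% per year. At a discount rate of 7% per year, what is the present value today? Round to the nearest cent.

$269674.59

Value at end of year 4: C₁ / (r − g) = $15,200.00 / (0.07 − 0.027) = $353,488.3721
Discount to today: PV = $353,488.3721 / (1 + 0.07)^4 = $353,488.3721 / 1.310796 = $269,674.59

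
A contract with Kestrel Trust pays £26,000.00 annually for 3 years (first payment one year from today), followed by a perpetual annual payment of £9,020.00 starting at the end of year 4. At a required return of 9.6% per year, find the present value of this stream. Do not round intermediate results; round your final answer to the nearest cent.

£136484.22

PV of 3-year annuity: £26,000.00 × [1 − (1+0.096)^−3] / 0.096 = 65116.20536
Perpetuity value at year 3: £9,020.00 / 0.096 = 93958.33333
PV of perpetuity: 93958.33333 / (1+0.096)^3 = 71368.01901
Total PV = 65116.20536 + 71368.01901 = 136484.22437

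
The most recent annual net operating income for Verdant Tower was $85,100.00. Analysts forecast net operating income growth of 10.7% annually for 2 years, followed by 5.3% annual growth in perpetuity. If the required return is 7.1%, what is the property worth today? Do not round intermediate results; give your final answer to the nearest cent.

$5497531.51

D_1 = 94205.70000
D_2 = 104285.70990
Terminal value at year 2: TV = D_2×(1+g_2)/(r−g_2) = 109812.85252/0.018 = 6100714.02915
P_0 = D_1/(1+r)^1 + D_2/(1+r)^2 + TV/(1+r)^2
    = 87960.50420 + 90917.15981 + 5318653.84860 = 5497531.51261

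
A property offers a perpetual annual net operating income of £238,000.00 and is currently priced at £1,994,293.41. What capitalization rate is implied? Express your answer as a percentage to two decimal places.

11.93%

P = C/r ⇒ r = C/P = £238,000.00/£1,994,293.41 = 0.119341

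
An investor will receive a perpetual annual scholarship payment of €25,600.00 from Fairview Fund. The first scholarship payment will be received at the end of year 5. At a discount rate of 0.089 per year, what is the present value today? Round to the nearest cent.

Value at end of year 4: C / r = €25,600.00 / 0.089 = €287,640.4494
Discount to today: PV = €287,640.4494 / (1 + 0.089)^4 = €287,640.4494 / 1.406409 = €204,521.25

€204521.25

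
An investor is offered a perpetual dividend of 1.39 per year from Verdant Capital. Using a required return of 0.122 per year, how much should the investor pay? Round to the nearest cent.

11.39

Level perpetuity: PV = C / r = 1.39 / 0.122 = 11.39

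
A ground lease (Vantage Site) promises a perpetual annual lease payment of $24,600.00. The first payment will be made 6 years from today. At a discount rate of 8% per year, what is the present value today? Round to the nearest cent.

Value at end of year 5: C / r = $24,600.00 / 0.08 = $307,500.0000
Discount to today: PV = $307,500.0000 / (1 + 0.08)^5 = $307,500.0000 / 1.469328 = $209,279.33

$209279.33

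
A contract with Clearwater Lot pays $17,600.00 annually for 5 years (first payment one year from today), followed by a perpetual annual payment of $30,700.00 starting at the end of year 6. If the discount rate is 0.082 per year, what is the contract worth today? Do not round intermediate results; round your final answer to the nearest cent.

PV of 5-year annuity: $17,600.00 × [1 − (1+0.082)^−5] / 0.082 = 69902.83016
Perpetuity value at year 5: $30,700.00 / 0.082 = 374390.24390
PV of perpetuity: 374390.24390 / (1+0.082)^5 = 252457.46629
Total PV = 69902.83016 + 252457.46629 = 322360.29645

$322360.30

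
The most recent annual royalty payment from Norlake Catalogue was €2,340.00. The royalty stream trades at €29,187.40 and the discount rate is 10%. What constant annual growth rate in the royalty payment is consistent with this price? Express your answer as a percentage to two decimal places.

1.84%

P = D₀(1+g)/(r−g) ⇒ P(r−g) = D₀(1+g) ⇒ g(P+D₀) = P·r − D₀
g = (P·r − D₀)/(P + D₀) = (€29,187.40×0.1 − €2,340.00) / (€29,187.40 + €2,340.00) = 0.018357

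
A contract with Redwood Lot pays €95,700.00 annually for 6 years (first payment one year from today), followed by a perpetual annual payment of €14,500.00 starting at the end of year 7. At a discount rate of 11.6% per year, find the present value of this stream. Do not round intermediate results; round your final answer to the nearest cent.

PV of 6-year annuity: €95,700.00 × [1 − (1+0.116)^−6] / 0.116 = 397959.77925
Perpetuity value at year 6: €14,500.00 / 0.116 = 125000.00000
PV of perpetuity: 125000.00000 / (1+0.116)^6 = 64703.06375
Total PV = 397959.77925 + 64703.06375 = 462662.84300

€462662.84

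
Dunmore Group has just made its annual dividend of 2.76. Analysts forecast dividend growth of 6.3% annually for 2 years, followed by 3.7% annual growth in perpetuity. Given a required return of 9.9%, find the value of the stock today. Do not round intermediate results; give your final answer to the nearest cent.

48.44

D_1 = 2.93388
D_2 = 3.11871
Terminal value at year 2: TV = D_2×(1+g_2)/(r−g_2) = 3.23411/0.062 = 52.16301
P_0 = D_1/(1+r)^1 + D_2/(1+r)^2 + TV/(1+r)^2
    = 2.66959 + 2.58214 + 43.18842 = 48.44015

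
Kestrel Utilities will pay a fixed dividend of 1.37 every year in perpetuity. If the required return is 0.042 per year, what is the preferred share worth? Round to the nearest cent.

Level perpetuity: PV = C / r = 1.37 / 0.042 = 32.62

32.62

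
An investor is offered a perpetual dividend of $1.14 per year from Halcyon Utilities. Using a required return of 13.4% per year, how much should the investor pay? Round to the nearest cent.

$8.51

Level perpetuity: PV = C / r = $1.14 / 0.134 = $8.51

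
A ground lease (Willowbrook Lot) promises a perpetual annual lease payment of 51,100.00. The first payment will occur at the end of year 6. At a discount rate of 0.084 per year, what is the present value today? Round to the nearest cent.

Value at end of year 5: C / r = 51,100.00 / 0.084 = 608,333.3333
Discount to today: PV = 608,333.3333 / (1 + 0.084)^5 = 608,333.3333 / 1.496740 = 406,438.84

406438.84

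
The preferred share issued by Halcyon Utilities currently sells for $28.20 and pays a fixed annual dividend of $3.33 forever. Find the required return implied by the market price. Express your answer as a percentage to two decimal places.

11.81%

P = C/r ⇒ r = C/P = $3.33/$28.20 = 0.118085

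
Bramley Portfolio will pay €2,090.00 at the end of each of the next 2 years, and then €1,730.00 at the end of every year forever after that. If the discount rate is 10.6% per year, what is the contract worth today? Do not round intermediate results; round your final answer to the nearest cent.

€16940.55

PV of 2-year annuity: €2,090.00 × [1 − (1+0.106)^−2] / 0.106 = 3598.27539
Perpetuity value at year 2: €1,730.00 / 0.106 = 16320.75472
PV of perpetuity: 16320.75472 / (1+0.106)^2 = 13342.27796
Total PV = 3598.27539 + 13342.27796 = 16940.55335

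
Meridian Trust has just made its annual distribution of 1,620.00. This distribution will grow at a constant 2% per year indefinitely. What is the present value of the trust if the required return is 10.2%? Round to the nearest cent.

D₁ = D₀ × (1 + g) = 1,620.00 × 1.02 = 1,652.4000
Growing perpetuity: P = D₁ / (r − g) = 1,652.4000 / (0.102 − 0.02) = 20,151.22

20151.22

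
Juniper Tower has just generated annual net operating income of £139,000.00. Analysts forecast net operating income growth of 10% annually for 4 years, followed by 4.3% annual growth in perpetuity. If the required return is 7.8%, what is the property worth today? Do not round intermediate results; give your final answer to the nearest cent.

D_1 = 152900.00000
D_2 = 168190.00000
D_3 = 185009.00000
D_4 = 203509.90000
Terminal value at year 4: TV = D_4×(1+g_2)/(r−g_2) = 212260.82570/0.035 = 6064595.02000
P_0 = D_1/(1+r)^1 + D_2/(1+r)^2 + D_3/(1+r)^3 + D_4/(1+r)^4 + TV/(1+r)^4
    = 141836.73469 + 144731.36193 + 147685.06320 + 150699.04408 + 4490831.51352 = 5075783.71743

£5075783.72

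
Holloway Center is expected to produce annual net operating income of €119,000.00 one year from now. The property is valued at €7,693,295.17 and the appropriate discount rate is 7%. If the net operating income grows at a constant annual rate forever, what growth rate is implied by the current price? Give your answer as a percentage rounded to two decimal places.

P = D₁/(r−g) ⇒ g = r − D₁/P = 0.07 − €119,000.00/€7,693,295.17 = 0.054532

5.45%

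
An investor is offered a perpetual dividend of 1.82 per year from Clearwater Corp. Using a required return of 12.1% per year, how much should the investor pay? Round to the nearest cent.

15.04

Level perpetuity: PV = C / r = 1.82 / 0.121 = 15.04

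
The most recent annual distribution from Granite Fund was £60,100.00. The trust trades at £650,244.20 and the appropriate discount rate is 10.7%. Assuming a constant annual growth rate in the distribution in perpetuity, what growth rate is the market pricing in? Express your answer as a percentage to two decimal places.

P = D₀(1+g)/(r−g) ⇒ P(r−g) = D₀(1+g) ⇒ g(P+D₀) = P·r − D₀
g = (P·r − D₀)/(P + D₀) = (£650,244.20×0.107 − £60,100.00) / (£650,244.20 + £60,100.00) = 0.013340

1.33%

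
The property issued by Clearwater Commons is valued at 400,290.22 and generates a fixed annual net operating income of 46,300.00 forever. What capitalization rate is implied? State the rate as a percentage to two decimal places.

P = C/r ⇒ r = C/P = 46,300.00/400,290.22 = 0.115666

11.57%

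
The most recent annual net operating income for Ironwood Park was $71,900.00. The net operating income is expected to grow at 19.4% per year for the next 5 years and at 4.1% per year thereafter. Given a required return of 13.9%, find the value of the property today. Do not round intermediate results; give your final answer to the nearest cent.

D_1 = 85848.60000
D_2 = 102503.22840
D_3 = 122388.85471
D_4 = 146132.29252
D_5 = 174481.95727
Terminal value at year 5: TV = D_5×(1+g_2)/(r−g_2) = 181635.71752/0.098 = 1853425.68899
P_0 = D_1/(1+r)^1 + D_2/(1+r)^2 + D_3/(1+r)^3 + D_4/(1+r)^4 + D_5/(1+r)^5 + TV/(1+r)^5
    = 75371.90518 + 79011.46162 + 82826.76486 + 86826.30135 + 91018.96735 + 966844.33689 = 1381899.73725

$1381899.74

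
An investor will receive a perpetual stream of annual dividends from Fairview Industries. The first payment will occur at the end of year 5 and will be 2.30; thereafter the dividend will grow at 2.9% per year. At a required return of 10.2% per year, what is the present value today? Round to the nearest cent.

Value at end of year 4: C₁ / (r − g) = 2.30 / (0.102 − 0.029) = 31.5068
Discount to today: PV = 31.5068 / (1 + 0.102)^4 = 31.5068 / 1.474777 = 21.36

21.36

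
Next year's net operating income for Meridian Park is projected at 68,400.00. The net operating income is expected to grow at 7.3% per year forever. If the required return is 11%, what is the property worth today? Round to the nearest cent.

Growing perpetuity: P = D₁ / (r − g) = 68,400.0000 / (0.11 − 0.073) = 1,848,648.65

1848648.65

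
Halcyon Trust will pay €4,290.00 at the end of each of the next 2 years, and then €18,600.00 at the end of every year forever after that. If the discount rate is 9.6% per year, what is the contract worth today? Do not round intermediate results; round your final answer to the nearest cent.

PV of 2-year annuity: €4,290.00 × [1 − (1+0.096)^−2] / 0.096 = 7485.61458
Perpetuity value at year 2: €18,600.00 / 0.096 = 193750.00000
PV of perpetuity: 193750.00000 / (1+0.096)^2 = 161294.88785
Total PV = 7485.61458 + 161294.88785 = 168780.50242

€168780.50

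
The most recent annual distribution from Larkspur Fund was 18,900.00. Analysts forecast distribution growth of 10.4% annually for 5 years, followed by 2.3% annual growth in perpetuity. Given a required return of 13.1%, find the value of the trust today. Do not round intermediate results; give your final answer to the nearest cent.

246595.87

D_1 = 20865.60000
D_2 = 23035.62240
D_3 = 25431.32713
D_4 = 28076.18515
D_5 = 30996.10841
Terminal value at year 5: TV = D_5×(1+g_2)/(r−g_2) = 31709.01890/0.108 = 293602.02685
P_0 = D_1/(1+r)^1 + D_2/(1+r)^2 + D_3/(1+r)^3 + D_4/(1+r)^4 + D_5/(1+r)^5 + TV/(1+r)^5
    = 18448.80637 + 18008.38393 + 17578.47556 + 17158.83026 + 16749.20301 + 158652.17296 = 246595.87209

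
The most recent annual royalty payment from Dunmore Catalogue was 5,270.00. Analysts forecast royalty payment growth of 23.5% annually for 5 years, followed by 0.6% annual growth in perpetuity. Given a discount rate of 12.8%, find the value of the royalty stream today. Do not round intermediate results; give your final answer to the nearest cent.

103232.67

D_1 = 6508.45000
D_2 = 8037.93575
D_3 = 9926.85065
D_4 = 12259.66055
D_5 = 15140.68078
Terminal value at year 5: TV = D_5×(1+g_2)/(r−g_2) = 15231.52487/0.122 = 124848.56450
P_0 = D_1/(1+r)^1 + D_2/(1+r)^2 + D_3/(1+r)^3 + D_4/(1+r)^4 + D_5/(1+r)^5 + TV/(1+r)^5
    = 5769.90248 + 6317.22479 + 6916.46509 + 7572.54821 + 8290.86617 + 68365.66695 = 103232.67370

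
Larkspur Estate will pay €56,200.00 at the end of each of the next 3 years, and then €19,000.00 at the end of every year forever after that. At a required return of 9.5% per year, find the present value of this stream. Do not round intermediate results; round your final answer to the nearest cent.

PV of 3-year annuity: €56,200.00 × [1 − (1+0.095)^−3] / 0.095 = 141000.56372
Perpetuity value at year 3: €19,000.00 / 0.095 = 200000.00000
PV of perpetuity: 200000.00000 / (1+0.095)^3 = 152330.77027
Total PV = 141000.56372 + 152330.77027 = 293331.33399

€293331.33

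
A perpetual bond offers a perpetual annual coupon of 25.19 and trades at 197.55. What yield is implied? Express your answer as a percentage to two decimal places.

12.75%

P = C/r ⇒ r = C/P = 25.19/197.55 = 0.127512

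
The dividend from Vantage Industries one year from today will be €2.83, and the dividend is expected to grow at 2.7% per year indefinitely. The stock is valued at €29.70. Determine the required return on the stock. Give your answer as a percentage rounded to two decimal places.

12.23%

P = D₁/(r − g) ⇒ r = D₁/P + g = €2.8300/€29.70 + 0.027 = 0.095286 + 0.027 = 0.122286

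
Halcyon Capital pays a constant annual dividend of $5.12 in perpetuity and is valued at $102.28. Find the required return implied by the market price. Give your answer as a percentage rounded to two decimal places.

P = C/r ⇒ r = C/P = $5.12/$102.28 = 0.050059

5.01%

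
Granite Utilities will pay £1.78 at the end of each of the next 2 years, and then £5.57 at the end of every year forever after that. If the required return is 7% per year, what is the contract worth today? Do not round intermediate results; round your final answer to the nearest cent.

PV of 2-year annuity: £1.78 × [1 − (1+0.07)^−2] / 0.07 = 3.21827
Perpetuity value at year 2: £5.57 / 0.07 = 79.57143
PV of perpetuity: 79.57143 / (1+0.07)^2 = 69.50077
Total PV = 3.21827 + 69.50077 = 72.71904

£72.72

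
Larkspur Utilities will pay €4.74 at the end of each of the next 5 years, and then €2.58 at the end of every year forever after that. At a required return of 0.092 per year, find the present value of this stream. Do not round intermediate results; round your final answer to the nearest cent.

€36.40

PV of 5-year annuity: €4.74 × [1 − (1+0.092)^−5] / 0.092 = 18.34167
Perpetuity value at year 5: €2.58 / 0.092 = 28.04348
PV of perpetuity: 28.04348 / (1+0.092)^5 = 18.06004
Total PV = 18.34167 + 18.06004 = 36.40171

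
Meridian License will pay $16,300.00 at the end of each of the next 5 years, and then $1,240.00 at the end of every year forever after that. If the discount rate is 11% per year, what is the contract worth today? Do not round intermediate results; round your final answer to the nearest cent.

$66932.94

PV of 5-year annuity: $16,300.00 × [1 − (1+0.11)^−5] / 0.11 = 60243.12139
Perpetuity value at year 5: $1,240.00 / 0.11 = 11272.72727
PV of perpetuity: 11272.72727 / (1+0.11)^5 = 6689.81497
Total PV = 60243.12139 + 6689.81497 = 66932.93636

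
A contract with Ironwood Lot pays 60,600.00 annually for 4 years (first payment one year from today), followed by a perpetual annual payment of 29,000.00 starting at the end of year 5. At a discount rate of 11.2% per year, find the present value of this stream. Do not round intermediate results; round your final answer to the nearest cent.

356548.68

PV of 4-year annuity: 60,600.00 × [1 − (1+0.112)^−4] / 0.112 = 187208.18622
Perpetuity value at year 4: 29,000.00 / 0.112 = 258928.57143
PV of perpetuity: 258928.57143 / (1+0.112)^4 = 169340.49551
Total PV = 187208.18622 + 169340.49551 = 356548.68174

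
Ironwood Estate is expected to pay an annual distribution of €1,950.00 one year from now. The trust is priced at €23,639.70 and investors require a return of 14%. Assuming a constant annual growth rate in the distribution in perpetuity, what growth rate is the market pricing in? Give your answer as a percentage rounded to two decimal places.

5.75%

P = D₁/(r−g) ⇒ g = r − D₁/P = 0.14 − €1,950.00/€23,639.70 = 0.057512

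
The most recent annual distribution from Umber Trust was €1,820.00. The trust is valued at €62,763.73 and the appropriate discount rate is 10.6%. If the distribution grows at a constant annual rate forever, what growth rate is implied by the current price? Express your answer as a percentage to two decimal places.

P = D₀(1+g)/(r−g) ⇒ P(r−g) = D₀(1+g) ⇒ g(P+D₀) = P·r − D₀
g = (P·r − D₀)/(P + D₀) = (€62,763.73×0.106 − €1,820.00) / (€62,763.73 + €1,820.00) = 0.074832

7.48%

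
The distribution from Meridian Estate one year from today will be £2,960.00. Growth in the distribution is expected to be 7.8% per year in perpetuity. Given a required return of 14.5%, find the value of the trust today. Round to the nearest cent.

Growing perpetuity: P = D₁ / (r − g) = £2,960.0000 / (0.145 − 0.078) = £44,179.10

£44179.10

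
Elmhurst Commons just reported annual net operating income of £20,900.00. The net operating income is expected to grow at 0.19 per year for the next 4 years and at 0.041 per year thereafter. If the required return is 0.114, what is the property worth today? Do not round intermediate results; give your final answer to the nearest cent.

D_1 = 24871.00000
D_2 = 29596.49000
D_3 = 35219.82310
D_4 = 41911.58949
Terminal value at year 4: TV = D_4×(1+g_2)/(r−g_2) = 43629.96466/0.073 = 597670.74874
P_0 = D_1/(1+r)^1 + D_2/(1+r)^2 + D_3/(1+r)^3 + D_4/(1+r)^4 + TV/(1+r)^4
    = 22325.85278 + 23848.98098 + 25476.02097 + 27214.06190 + 388079.97865 = 486944.89529

£486944.90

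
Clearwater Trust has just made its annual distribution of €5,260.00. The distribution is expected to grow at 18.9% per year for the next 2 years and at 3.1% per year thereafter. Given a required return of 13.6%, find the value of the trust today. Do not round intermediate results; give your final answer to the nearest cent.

D_1 = 6254.14000
D_2 = 7436.17246
Terminal value at year 2: TV = D_2×(1+g_2)/(r−g_2) = 7666.69381/0.105 = 73016.13149
P_0 = D_1/(1+r)^1 + D_2/(1+r)^2 + TV/(1+r)^2
    = 5505.40493 + 5762.25921 + 56579.89757 = 67847.56170

€67847.56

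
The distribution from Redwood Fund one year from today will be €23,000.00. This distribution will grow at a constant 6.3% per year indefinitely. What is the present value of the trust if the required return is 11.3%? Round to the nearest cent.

Growing perpetuity: P = D₁ / (r − g) = €23,000.0000 / (0.113 − 0.063) = €460,000.00

€460000.00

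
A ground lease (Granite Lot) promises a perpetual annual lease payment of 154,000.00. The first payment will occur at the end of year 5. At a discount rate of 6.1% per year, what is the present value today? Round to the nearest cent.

1992183.55

Value at end of year 4: C / r = 154,000.00 / 0.061 = 2,524,590.1639
Discount to today: PV = 2,524,590.1639 / (1 + 0.061)^4 = 2,524,590.1639 / 1.267248 = 1,992,183.55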